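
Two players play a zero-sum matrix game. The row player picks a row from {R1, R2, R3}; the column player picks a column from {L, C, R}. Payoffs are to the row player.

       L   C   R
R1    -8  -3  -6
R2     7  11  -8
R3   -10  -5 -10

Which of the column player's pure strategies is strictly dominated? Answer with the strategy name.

L holds the row player's payoff strictly below C in every row: -8 < -3, 7 < 11, -10 < -5.
So C is strictly dominated for the column player.

C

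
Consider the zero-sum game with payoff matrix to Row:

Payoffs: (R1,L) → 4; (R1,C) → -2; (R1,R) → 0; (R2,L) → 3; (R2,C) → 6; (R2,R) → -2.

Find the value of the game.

-2/5

Row minima: R1 → -2, R2 → -2; maximin = -2.
Column maxima: L → 4, C → 6, R → 0; minimax = 0.
-2 ≠ 0, so there is no saddle point; optimal play is mixed.
L is strictly dominated by R (it gives Row strictly more in every row), so Column never plays it.
On the remaining 2×2 (R1, R2 vs C, R):
Let Row play R1 with probability p. Expected payoff against C: (-2)p + 6(1−p) = −8p + 6; against R: 0p + (-2)(1−p) = 2p − 2.
Setting these equal: −8p + 6 = 2p − 2 ⇒ −10p = -8 ⇒ p = 4/5, and the value is (-8)·(4/5) + 6 = -2/5.
For Column: with q = P(C), equating R1's and R2's payoffs gives −2q = 8q − 2 ⇒ q = 1/5.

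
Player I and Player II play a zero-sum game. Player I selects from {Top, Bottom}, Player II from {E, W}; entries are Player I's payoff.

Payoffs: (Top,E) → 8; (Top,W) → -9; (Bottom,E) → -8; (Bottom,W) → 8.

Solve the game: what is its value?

Row minima: Top → -9, Bottom → -8; maximin = -8.
Column maxima: E → 8, W → 8; minimax = 8.
-8 ≠ 8, so there is no saddle point; optimal play is mixed.
Let Player I play Top with probability p. Expected payoff against E: 8p + (-8)(1−p) = 16p − 8; against W: (-9)p + 8(1−p) = −17p + 8.
Setting these equal: 16p − 8 = −17p + 8 ⇒ 33p = 16 ⇒ p = 16/33, and the value is (16)·(16/33) − 8 = -8/33.
For Player II: with q = P(E), equating Top's and Bottom's payoffs gives 17q − 9 = −16q + 8 ⇒ q = 17/33.

-8/33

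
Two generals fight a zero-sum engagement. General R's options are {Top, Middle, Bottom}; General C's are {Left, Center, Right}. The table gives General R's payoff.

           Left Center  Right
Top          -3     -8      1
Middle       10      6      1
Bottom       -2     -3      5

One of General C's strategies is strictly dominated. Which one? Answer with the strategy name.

Center holds General R's payoff strictly below Left in every row: -8 < -3, 6 < 10, -3 < -2.
So Left is strictly dominated for General C.

Left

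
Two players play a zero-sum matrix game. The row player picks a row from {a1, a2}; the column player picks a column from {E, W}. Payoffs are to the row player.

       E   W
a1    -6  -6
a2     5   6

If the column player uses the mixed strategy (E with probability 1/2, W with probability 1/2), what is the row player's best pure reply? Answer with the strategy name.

Expected payoff of a1: (1/2)·(-6) + (1/2)·(-6) = -6.
Expected payoff of a2: (1/2)·5 + (1/2)·6 = 11/2.
The largest is 11/2, so the row player's best response is a2.

a2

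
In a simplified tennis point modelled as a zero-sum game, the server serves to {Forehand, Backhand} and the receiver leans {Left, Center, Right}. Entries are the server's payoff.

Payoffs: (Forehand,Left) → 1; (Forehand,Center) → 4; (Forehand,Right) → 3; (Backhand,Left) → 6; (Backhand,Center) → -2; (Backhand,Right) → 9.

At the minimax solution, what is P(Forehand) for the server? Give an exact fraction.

Row minima: Forehand → 1, Backhand → -2; maximin = 1.
Column maxima: Left → 6, Center → 4, Right → 9; minimax = 4.
1 ≠ 4, so there is no saddle point; optimal play is mixed.
Right is strictly dominated by Left (it gives the server strictly more in every row), so the receiver never plays it.
On the remaining 2×2 (Forehand, Backhand vs Left, Center):
Let the server play Forehand with probability p. Expected payoff against Left: 1p + 6(1−p) = −5p + 6; against Center: 4p + (-2)(1−p) = 6p − 2.
Setting these equal: −5p + 6 = 6p − 2 ⇒ −11p = -8 ⇒ p = 8/11, and the value is (-5)·(8/11) + 6 = 26/11.
For the receiver: with q = P(Left), equating Forehand's and Backhand's payoffs gives −3q + 4 = 8q − 2 ⇒ q = 6/11.

8/11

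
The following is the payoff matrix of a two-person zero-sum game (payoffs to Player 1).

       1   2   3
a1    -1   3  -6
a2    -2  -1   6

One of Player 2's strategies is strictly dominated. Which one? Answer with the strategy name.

2

1 holds Player 1's payoff strictly below 2 in every row: -1 < 3, -2 < -1.
So 2 is strictly dominated for Player 2.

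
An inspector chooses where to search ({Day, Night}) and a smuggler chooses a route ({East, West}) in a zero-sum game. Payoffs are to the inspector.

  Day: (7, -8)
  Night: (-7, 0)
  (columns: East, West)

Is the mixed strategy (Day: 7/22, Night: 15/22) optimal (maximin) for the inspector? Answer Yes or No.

Yes

Against East this mix gives (7/22)·7 + (15/22)·(-7) = -28/11.
Against West this mix gives (7/22)·(-8) + (15/22)·0 = -28/11.
All of the smuggler's active replies (East, West) yield -28/11, and no column does worse for the inspector. The mix makes the smuggler indifferent and guarantees -28/11, so it is optimal.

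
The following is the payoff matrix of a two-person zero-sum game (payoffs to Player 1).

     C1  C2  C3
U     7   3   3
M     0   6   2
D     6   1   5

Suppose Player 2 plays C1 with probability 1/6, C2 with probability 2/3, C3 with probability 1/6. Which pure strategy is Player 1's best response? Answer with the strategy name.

Expected payoff of U: (1/6)·7 + (2/3)·3 + (1/6)·3 = 11/3.
Expected payoff of M: (1/6)·0 + (2/3)·6 + (1/6)·2 = 13/3.
Expected payoff of D: (1/6)·6 + (2/3)·1 + (1/6)·5 = 5/2.
The largest is 13/3, so Player 1's best response is M.

M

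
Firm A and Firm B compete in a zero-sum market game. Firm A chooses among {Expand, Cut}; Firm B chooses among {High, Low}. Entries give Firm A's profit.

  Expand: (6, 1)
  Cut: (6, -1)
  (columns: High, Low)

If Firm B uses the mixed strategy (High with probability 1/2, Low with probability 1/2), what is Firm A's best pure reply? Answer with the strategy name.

Expand

Expected payoff of Expand: (1/2)·6 + (1/2)·1 = 7/2.
Expected payoff of Cut: (1/2)·6 + (1/2)·(-1) = 5/2.
The largest is 7/2, so Firm A's best response is Expand.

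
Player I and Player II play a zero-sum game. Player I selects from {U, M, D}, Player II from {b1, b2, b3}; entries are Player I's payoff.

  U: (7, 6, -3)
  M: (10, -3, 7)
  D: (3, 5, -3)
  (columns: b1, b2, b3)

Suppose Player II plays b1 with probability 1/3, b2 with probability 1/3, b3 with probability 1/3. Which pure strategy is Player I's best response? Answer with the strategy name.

Expected payoff of U: (1/3)·7 + (1/3)·6 + (1/3)·(-3) = 10/3.
Expected payoff of M: (1/3)·10 + (1/3)·(-3) + (1/3)·7 = 14/3.
Expected payoff of D: (1/3)·3 + (1/3)·5 + (1/3)·(-3) = 5/3.
The largest is 14/3, so Player I's best response is M.

M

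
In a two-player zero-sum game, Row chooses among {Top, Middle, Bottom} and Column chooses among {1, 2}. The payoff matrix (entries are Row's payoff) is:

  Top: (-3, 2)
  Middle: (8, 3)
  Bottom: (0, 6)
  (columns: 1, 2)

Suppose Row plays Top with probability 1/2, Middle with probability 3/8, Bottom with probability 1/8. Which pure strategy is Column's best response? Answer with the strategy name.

1

If Column plays 1, Row's expected payoff is (1/2)·(-3) + (3/8)·8 + (1/8)·0 = 3/2.
If Column plays 2, Row's expected payoff is (1/2)·2 + (3/8)·3 + (1/8)·6 = 23/8.
Column minimizes Row's payoff; the smallest is 3/2, so the best response is 1.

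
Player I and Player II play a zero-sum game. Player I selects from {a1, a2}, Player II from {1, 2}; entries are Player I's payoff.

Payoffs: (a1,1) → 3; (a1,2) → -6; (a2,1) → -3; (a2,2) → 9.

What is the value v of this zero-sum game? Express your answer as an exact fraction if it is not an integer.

3/7

Row minima: a1 → -6, a2 → -3; maximin = -3.
Column maxima: 1 → 3, 2 → 9; minimax = 3.
-3 ≠ 3, so there is no saddle point; optimal play is mixed.
Let Player I play a1 with probability p. Expected payoff against 1: 3p + (-3)(1−p) = 6p − 3; against 2: (-6)p + 9(1−p) = −15p + 9.
Setting these equal: 6p − 3 = −15p + 9 ⇒ 21p = 12 ⇒ p = 4/7, and the value is (6)·(4/7) − 3 = 3/7.
For Player II: with q = P(1), equating a1's and a2's payoffs gives 9q − 6 = −12q + 9 ⇒ q = 5/7.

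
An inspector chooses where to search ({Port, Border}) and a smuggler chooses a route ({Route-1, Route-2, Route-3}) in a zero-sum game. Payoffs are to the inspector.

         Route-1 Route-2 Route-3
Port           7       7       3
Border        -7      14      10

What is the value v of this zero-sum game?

Row minima: Port → 3, Border → -7; maximin = 3.
Column maxima: Route-1 → 7, Route-2 → 14, Route-3 → 10; minimax = 7.
3 ≠ 7, so there is no saddle point; optimal play is mixed.
Route-2 is strictly dominated by Route-3 (it gives the inspector strictly more in every row), so the smuggler never plays it.
On the remaining 2×2 (Port, Border vs Route-1, Route-3):
Let the inspector play Port with probability p. Expected payoff against Route-1: 7p + (-7)(1−p) = 14p − 7; against Route-3: 3p + 10(1−p) = −7p + 10.
Setting these equal: 14p − 7 = −7p + 10 ⇒ 21p = 17 ⇒ p = 17/21, and the value is (14)·(17/21) − 7 = 13/3.
For the smuggler: with q = P(Route-1), equating Port's and Border's payoffs gives 4q + 3 = −17q + 10 ⇒ q = 1/3.

13/3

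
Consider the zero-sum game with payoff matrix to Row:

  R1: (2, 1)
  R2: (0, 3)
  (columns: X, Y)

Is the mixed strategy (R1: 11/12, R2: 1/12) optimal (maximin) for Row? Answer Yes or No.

Against X this mix gives (11/12)·2 + (1/12)·0 = 11/6.
Against Y this mix gives (11/12)·1 + (1/12)·3 = 7/6.
Column will play Y, holding Row to 7/6. Shifting weight toward the row that does better against Y would raise this floor (the equalizing mix achieves 3/2 against both Y and X), so the proposed strategy is not optimal.

No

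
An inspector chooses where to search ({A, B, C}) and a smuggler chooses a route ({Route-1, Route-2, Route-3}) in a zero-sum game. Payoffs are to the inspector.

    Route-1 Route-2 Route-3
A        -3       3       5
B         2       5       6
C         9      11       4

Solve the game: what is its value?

Row minima: A → -3, B → 2, C → 4; maximin = 4.
Column maxima: Route-1 → 9, Route-2 → 11, Route-3 → 6; minimax = 6.
4 ≠ 6, so there is no saddle point; optimal play is mixed.
A is strictly dominated by B, so the inspector never plays it.
Route-2 is strictly dominated by Route-1 (it gives the inspector strictly more in every row), so the smuggler never plays it.
On the remaining 2×2 (B, C vs Route-1, Route-3):
Let the inspector play B with probability p. Expected payoff against Route-1: 2p + 9(1−p) = −7p + 9; against Route-3: 6p + 4(1−p) = 2p + 4.
Setting these equal: −7p + 9 = 2p + 4 ⇒ −9p = -5 ⇒ p = 5/9, and the value is (-7)·(5/9) + 9 = 46/9.
For the smuggler: with q = P(Route-1), equating B's and C's payoffs gives −4q + 6 = 5q + 4 ⇒ q = 2/9.

46/9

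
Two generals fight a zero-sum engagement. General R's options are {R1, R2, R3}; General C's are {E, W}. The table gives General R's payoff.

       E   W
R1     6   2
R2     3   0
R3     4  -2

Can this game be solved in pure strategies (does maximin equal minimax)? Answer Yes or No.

Row minima: R1 → 2, R2 → 0, R3 → -2; maximin = 2.
Column maxima: E → 6, W → 2; minimax = 2.
maximin = minimax = 2, so a saddle point exists.

Yes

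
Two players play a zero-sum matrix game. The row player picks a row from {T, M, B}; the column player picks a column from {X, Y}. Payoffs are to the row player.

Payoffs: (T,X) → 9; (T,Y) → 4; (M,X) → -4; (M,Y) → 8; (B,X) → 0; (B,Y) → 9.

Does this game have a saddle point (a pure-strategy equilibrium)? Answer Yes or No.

Row minima: T → 4, M → -4, B → 0; maximin = 4.
Column maxima: X → 9, Y → 9; minimax = 9.
4 ≠ 9, so no pure-strategy equilibrium exists.

No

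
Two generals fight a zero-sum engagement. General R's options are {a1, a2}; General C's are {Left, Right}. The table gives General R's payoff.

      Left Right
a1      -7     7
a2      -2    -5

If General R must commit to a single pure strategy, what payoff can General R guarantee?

-5

Row minima: a1 → -7, a2 → -5.
The best of these is -5.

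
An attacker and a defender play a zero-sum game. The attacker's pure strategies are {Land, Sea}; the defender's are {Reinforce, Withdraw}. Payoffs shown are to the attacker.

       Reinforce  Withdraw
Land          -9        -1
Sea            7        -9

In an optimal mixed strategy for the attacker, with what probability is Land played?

2/3

Row minima: Land → -9, Sea → -9; maximin = -9.
Column maxima: Reinforce → 7, Withdraw → -1; minimax = -1.
-9 ≠ -1, so there is no saddle point; optimal play is mixed.
Let the attacker play Land with probability p. Expected payoff against Reinforce: (-9)p + 7(1−p) = −16p + 7; against Withdraw: (-1)p + (-9)(1−p) = 8p − 9.
Setting these equal: −16p + 7 = 8p − 9 ⇒ −24p = -16 ⇒ p = 2/3, and the value is (-16)·(2/3) + 7 = -11/3.
For the defender: with q = P(Reinforce), equating Land's and Sea's payoffs gives −8q − 1 = 16q − 9 ⇒ q = 1/3.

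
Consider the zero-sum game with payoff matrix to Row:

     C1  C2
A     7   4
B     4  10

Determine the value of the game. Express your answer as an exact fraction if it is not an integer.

6

Row minima: A → 4, B → 4; maximin = 4.
Column maxima: C1 → 7, C2 → 10; minimax = 7.
4 ≠ 7, so there is no saddle point; optimal play is mixed.
Let Row play A with probability p. Expected payoff against C1: 7p + 4(1−p) = 3p + 4; against C2: 4p + 10(1−p) = −6p + 10.
Setting these equal: 3p + 4 = −6p + 10 ⇒ 9p = 6 ⇒ p = 2/3, and the value is (3)·(2/3) + 4 = 6.
For Column: with q = P(C1), equating A's and B's payoffs gives 3q + 4 = −6q + 10 ⇒ q = 2/3.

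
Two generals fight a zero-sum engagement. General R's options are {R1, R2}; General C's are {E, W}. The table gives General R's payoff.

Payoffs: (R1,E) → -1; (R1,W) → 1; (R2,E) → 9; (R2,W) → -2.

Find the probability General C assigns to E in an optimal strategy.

3/13

Row minima: R1 → -1, R2 → -2; maximin = -1.
Column maxima: E → 9, W → 1; minimax = 1.
-1 ≠ 1, so there is no saddle point; optimal play is mixed.
Let General R play R1 with probability p. Expected payoff against E: (-1)p + 9(1−p) = −10p + 9; against W: 1p + (-2)(1−p) = 3p − 2.
Setting these equal: −10p + 9 = 3p − 2 ⇒ −13p = -11 ⇒ p = 11/13, and the value is (-10)·(11/13) + 9 = 7/13.
For General C: with q = P(E), equating R1's and R2's payoffs gives −2q + 1 = 11q − 2 ⇒ q = 3/13.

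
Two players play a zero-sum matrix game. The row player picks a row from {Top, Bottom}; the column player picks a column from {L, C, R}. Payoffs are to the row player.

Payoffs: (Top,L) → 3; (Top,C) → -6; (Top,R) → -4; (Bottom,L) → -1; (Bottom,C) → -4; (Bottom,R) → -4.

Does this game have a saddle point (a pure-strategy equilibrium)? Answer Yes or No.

Row minima: Top → -6, Bottom → -4; maximin = -4.
Column maxima: L → 3, C → -4, R → -4; minimax = -4.
maximin = minimax = -4, so a saddle point exists.

Yes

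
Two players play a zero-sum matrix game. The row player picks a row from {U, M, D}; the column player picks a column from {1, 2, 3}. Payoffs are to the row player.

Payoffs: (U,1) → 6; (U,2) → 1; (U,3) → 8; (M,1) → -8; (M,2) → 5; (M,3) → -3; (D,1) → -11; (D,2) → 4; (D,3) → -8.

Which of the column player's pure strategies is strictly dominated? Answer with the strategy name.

3

1 holds the row player's payoff strictly below 3 in every row: 6 < 8, -8 < -3, -11 < -8.
So 3 is strictly dominated for the column player.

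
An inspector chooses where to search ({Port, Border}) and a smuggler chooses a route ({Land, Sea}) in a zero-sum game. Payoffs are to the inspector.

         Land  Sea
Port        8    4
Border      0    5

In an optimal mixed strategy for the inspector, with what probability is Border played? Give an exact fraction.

Row minima: Port → 4, Border → 0; maximin = 4.
Column maxima: Land → 8, Sea → 5; minimax = 5.
4 ≠ 5, so there is no saddle point; optimal play is mixed.
Let the inspector play Port with probability p. Expected payoff against Land: 8p + 0(1−p) = 8p; against Sea: 4p + 5(1−p) = −p + 5.
Setting these equal: 8p = −p + 5 ⇒ 9p = 5 ⇒ p = 5/9, and the value is (8)·(5/9) = 40/9.
For the smuggler: with q = P(Land), equating Port's and Border's payoffs gives 4q + 4 = −5q + 5 ⇒ q = 1/9.

4/9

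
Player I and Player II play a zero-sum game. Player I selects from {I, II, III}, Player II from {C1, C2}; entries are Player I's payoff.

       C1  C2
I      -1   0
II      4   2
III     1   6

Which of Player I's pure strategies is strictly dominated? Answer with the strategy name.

II gives a strictly higher payoff than I against every column: 4 > -1, 2 > 0.
So I is strictly dominated and Player I never plays it.

I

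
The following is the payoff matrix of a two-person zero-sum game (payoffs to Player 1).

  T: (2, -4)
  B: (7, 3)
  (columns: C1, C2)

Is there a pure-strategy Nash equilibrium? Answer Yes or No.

Row minima: T → -4, B → 3; maximin = 3.
Column maxima: C1 → 7, C2 → 3; minimax = 3.
maximin = minimax = 3, so a saddle point exists.

Yes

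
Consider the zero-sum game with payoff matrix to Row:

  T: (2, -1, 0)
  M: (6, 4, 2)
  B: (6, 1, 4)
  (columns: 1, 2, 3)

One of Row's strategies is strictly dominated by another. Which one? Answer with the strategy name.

T

M gives a strictly higher payoff than T against every column: 6 > 2, 4 > -1, 2 > 0.
So T is strictly dominated and Row never plays it.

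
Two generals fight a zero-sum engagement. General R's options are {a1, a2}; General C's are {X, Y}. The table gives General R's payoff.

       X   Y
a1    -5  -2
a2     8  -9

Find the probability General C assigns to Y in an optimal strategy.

Row minima: a1 → -5, a2 → -9; maximin = -5.
Column maxima: X → 8, Y → -2; minimax = -2.
-5 ≠ -2, so there is no saddle point; optimal play is mixed.
Let General R play a1 with probability p. Expected payoff against X: (-5)p + 8(1−p) = −13p + 8; against Y: (-2)p + (-9)(1−p) = 7p − 9.
Setting these equal: −13p + 8 = 7p − 9 ⇒ −20p = -17 ⇒ p = 17/20, and the value is (-13)·(17/20) + 8 = -61/20.
For General C: with q = P(X), equating a1's and a2's payoffs gives −3q − 2 = 17q − 9 ⇒ q = 7/20.

13/20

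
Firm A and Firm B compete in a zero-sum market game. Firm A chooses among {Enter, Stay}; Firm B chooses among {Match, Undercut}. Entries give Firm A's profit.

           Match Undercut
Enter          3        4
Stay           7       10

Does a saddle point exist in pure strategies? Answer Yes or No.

Row minima: Enter → 3, Stay → 7; maximin = 7.
Column maxima: Match → 7, Undercut → 10; minimax = 7.
maximin = minimax = 7, so a saddle point exists.

Yes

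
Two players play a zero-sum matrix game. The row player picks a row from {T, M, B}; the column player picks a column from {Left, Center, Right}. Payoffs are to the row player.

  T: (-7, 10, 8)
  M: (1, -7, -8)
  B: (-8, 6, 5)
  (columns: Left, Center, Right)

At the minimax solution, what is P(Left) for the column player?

Row minima: T → -7, M → -8, B → -8; maximin = -7.
Column maxima: Left → 1, Center → 10, Right → 8; minimax = 1.
-7 ≠ 1, so there is no saddle point; optimal play is mixed.
B is strictly dominated by T, so the row player never plays it.
Center is strictly dominated by Right (it gives the row player strictly more in every row), so the column player never plays it.
On the remaining 2×2 (T, M vs Left, Right):
Let the row player play T with probability p. Expected payoff against Left: (-7)p + 1(1−p) = −8p + 1; against Right: 8p + (-8)(1−p) = 16p − 8.
Setting these equal: −8p + 1 = 16p − 8 ⇒ −24p = -9 ⇒ p = 3/8, and the value is (-8)·(3/8) + 1 = -2.
For the column player: with q = P(Left), equating T's and M's payoffs gives −15q + 8 = 9q − 8 ⇒ q = 2/3.

2/3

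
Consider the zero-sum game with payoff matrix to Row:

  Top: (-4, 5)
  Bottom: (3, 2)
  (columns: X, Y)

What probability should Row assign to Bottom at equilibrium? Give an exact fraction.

9/10

Row minima: Top → -4, Bottom → 2; maximin = 2.
Column maxima: X → 3, Y → 5; minimax = 3.
2 ≠ 3, so there is no saddle point; optimal play is mixed.
Let Row play Top with probability p. Expected payoff against X: (-4)p + 3(1−p) = −7p + 3; against Y: 5p + 2(1−p) = 3p + 2.
Setting these equal: −7p + 3 = 3p + 2 ⇒ −10p = -1 ⇒ p = 1/10, and the value is (-7)·(1/10) + 3 = 23/10.
For Column: with q = P(X), equating Top's and Bottom's payoffs gives −9q + 5 = q + 2 ⇒ q = 3/10.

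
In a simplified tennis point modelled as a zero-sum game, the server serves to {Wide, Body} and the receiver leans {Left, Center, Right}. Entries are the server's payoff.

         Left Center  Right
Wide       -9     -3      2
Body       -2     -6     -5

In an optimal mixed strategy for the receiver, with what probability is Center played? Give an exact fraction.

7/10

Row minima: Wide → -9, Body → -6; maximin = -6.
Column maxima: Left → -2, Center → -3, Right → 2; minimax = -3.
-6 ≠ -3, so there is no saddle point; optimal play is mixed.
Right is strictly dominated by Center (it gives the server strictly more in every row), so the receiver never plays it.
On the remaining 2×2 (Wide, Body vs Left, Center):
Let the server play Wide with probability p. Expected payoff against Left: (-9)p + (-2)(1−p) = −7p − 2; against Center: (-3)p + (-6)(1−p) = 3p − 6.
Setting these equal: −7p − 2 = 3p − 6 ⇒ −10p = -4 ⇒ p = 2/5, and the value is (-7)·(2/5) − 2 = -24/5.
For the receiver: with q = P(Left), equating Wide's and Body's payoffs gives −6q − 3 = 4q − 6 ⇒ q = 3/10.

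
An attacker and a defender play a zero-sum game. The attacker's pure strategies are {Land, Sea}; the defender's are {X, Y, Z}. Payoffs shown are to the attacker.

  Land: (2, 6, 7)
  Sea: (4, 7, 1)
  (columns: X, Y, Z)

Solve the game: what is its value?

13/4

Row minima: Land → 2, Sea → 1; maximin = 2.
Column maxima: X → 4, Y → 7, Z → 7; minimax = 4.
2 ≠ 4, so there is no saddle point; optimal play is mixed.
Y is strictly dominated by X (it gives the attacker strictly more in every row), so the defender never plays it.
On the remaining 2×2 (Land, Sea vs X, Z):
Let the attacker play Land with probability p. Expected payoff against X: 2p + 4(1−p) = −2p + 4; against Z: 7p + 1(1−p) = 6p + 1.
Setting these equal: −2p + 4 = 6p + 1 ⇒ −8p = -3 ⇒ p = 3/8, and the value is (-2)·(3/8) + 4 = 13/4.
For the defender: with q = P(X), equating Land's and Sea's payoffs gives −5q + 7 = 3q + 1 ⇒ q = 3/4.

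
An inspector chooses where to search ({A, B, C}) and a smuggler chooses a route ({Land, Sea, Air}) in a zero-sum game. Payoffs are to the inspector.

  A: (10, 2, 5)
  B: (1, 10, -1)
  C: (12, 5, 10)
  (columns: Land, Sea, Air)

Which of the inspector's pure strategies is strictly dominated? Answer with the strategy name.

A

C gives a strictly higher payoff than A against every column: 12 > 10, 5 > 2, 10 > 5.
So A is strictly dominated and the inspector never plays it.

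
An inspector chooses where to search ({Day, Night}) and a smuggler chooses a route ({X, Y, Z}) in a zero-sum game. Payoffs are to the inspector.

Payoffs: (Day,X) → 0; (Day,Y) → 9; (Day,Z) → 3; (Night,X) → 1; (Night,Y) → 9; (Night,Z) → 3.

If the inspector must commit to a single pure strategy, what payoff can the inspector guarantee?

Row minima: Day → 0, Night → 1.
The best of these is 1.

1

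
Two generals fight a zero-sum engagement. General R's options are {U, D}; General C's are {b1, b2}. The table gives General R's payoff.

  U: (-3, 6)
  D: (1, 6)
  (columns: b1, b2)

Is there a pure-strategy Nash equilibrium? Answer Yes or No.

Row minima: U → -3, D → 1; maximin = 1.
Column maxima: b1 → 1, b2 → 6; minimax = 1.
maximin = minimax = 1, so a saddle point exists.

Yes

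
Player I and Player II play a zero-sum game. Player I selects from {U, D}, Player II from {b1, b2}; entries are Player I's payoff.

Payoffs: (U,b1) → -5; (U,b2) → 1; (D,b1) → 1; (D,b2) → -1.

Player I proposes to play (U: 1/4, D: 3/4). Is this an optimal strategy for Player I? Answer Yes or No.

Against b1 this mix gives (1/4)·(-5) + (3/4)·1 = -1/2.
Against b2 this mix gives (1/4)·1 + (3/4)·(-1) = -1/2.
All of Player II's active replies (b1, b2) yield -1/2, and no column does worse for Player I. The mix makes Player II indifferent and guarantees -1/2, so it is optimal.

Yes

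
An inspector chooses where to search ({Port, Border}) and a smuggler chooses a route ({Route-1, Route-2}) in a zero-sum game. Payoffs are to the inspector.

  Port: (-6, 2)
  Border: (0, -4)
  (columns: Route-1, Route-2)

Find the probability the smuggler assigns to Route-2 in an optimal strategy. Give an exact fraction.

1/2

Row minima: Port → -6, Border → -4; maximin = -4.
Column maxima: Route-1 → 0, Route-2 → 2; minimax = 0.
-4 ≠ 0, so there is no saddle point; optimal play is mixed.
Let the inspector play Port with probability p. Expected payoff against Route-1: (-6)p + 0(1−p) = −6p; against Route-2: 2p + (-4)(1−p) = 6p − 4.
Setting these equal: −6p = 6p − 4 ⇒ −12p = -4 ⇒ p = 1/3, and the value is (-6)·(1/3) = -2.
For the smuggler: with q = P(Route-1), equating Port's and Border's payoffs gives −8q + 2 = 4q − 4 ⇒ q = 1/2.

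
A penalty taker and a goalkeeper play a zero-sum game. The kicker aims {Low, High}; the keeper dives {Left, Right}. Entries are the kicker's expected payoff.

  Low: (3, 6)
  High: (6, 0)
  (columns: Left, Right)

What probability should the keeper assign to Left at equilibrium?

2/3

Row minima: Low → 3, High → 0; maximin = 3.
Column maxima: Left → 6, Right → 6; minimax = 6.
3 ≠ 6, so there is no saddle point; optimal play is mixed.
Let the kicker play Low with probability p. Expected payoff against Left: 3p + 6(1−p) = −3p + 6; against Right: 6p + 0(1−p) = 6p.
Setting these equal: −3p + 6 = 6p ⇒ −9p = -6 ⇒ p = 2/3, and the value is (-3)·(2/3) + 6 = 4.
For the keeper: with q = P(Left), equating Low's and High's payoffs gives −3q + 6 = 6q ⇒ q = 2/3.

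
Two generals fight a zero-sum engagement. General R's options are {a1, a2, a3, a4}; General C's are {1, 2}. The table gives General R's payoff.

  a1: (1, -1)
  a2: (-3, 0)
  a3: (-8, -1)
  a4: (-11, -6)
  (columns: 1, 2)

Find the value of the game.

-3/5

Row minima: a1 → -1, a2 → -3, a3 → -8, a4 → -11; maximin = -1.
Column maxima: 1 → 1, 2 → 0; minimax = 0.
-1 ≠ 0, so there is no saddle point; optimal play is mixed.
a3 is strictly dominated by a2, so General R never plays it.
a4 is strictly dominated by a1, so General R never plays it.
On the remaining 2×2 (a1, a2 vs 1, 2):
Let General R play a1 with probability p. Expected payoff against 1: 1p + (-3)(1−p) = 4p − 3; against 2: (-1)p + 0(1−p) = −p.
Setting these equal: 4p − 3 = −p ⇒ 5p = 3 ⇒ p = 3/5, and the value is (4)·(3/5) − 3 = -3/5.
For General C: with q = P(1), equating a1's and a2's payoffs gives 2q − 1 = −3q ⇒ q = 1/5.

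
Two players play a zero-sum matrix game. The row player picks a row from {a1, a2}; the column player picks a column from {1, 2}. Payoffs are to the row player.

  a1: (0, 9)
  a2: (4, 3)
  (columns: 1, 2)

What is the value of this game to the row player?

Row minima: a1 → 0, a2 → 3; maximin = 3.
Column maxima: 1 → 4, 2 → 9; minimax = 4.
3 ≠ 4, so there is no saddle point; optimal play is mixed.
Let the row player play a1 with probability p. Expected payoff against 1: 0p + 4(1−p) = −4p + 4; against 2: 9p + 3(1−p) = 6p + 3.
Setting these equal: −4p + 4 = 6p + 3 ⇒ −10p = -1 ⇒ p = 1/10, and the value is (-4)·(1/10) + 4 = 18/5.
For the column player: with q = P(1), equating a1's and a2's payoffs gives −9q + 9 = q + 3 ⇒ q = 3/5.

18/5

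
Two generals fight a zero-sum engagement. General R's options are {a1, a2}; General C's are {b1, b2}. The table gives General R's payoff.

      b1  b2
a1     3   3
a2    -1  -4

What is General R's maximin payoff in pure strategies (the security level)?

3

Row minima: a1 → 3, a2 → -4.
The best of these is 3.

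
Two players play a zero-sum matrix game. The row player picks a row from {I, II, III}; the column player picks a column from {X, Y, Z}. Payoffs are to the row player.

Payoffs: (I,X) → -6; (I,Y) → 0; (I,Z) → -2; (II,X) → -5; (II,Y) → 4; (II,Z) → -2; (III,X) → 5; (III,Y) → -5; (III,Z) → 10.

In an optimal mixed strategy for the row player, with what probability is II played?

10/19

Row minima: I → -6, II → -5, III → -5; maximin = -5.
Column maxima: X → 5, Y → 4, Z → 10; minimax = 4.
-5 ≠ 4, so there is no saddle point; optimal play is mixed.
Z is strictly dominated by X (it gives the row player strictly more in every row), so the column player never plays it.
With Z eliminated, I is strictly dominated by II (II gives the row player strictly more in every remaining column), so the row player never plays it.
On the remaining 2×2 (II, III vs X, Y):
Let the row player play II with probability p. Expected payoff against X: (-5)p + 5(1−p) = −10p + 5; against Y: 4p + (-5)(1−p) = 9p − 5.
Setting these equal: −10p + 5 = 9p − 5 ⇒ −19p = -10 ⇒ p = 10/19, and the value is (-10)·(10/19) + 5 = -5/19.
For the column player: with q = P(X), equating II's and III's payoffs gives −9q + 4 = 10q − 5 ⇒ q = 9/19.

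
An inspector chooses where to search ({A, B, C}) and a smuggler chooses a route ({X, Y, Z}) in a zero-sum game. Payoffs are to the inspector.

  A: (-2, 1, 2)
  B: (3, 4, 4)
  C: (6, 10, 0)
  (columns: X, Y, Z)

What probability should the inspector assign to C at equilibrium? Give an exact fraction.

1/7

Row minima: A → -2, B → 3, C → 0; maximin = 3.
Column maxima: X → 6, Y → 10, Z → 4; minimax = 4.
3 ≠ 4, so there is no saddle point; optimal play is mixed.
A is strictly dominated by B, so the inspector never plays it.
Y is strictly dominated by X (it gives the inspector strictly more in every row), so the smuggler never plays it.
On the remaining 2×2 (B, C vs X, Z):
Let the inspector play B with probability p. Expected payoff against X: 3p + 6(1−p) = −3p + 6; against Z: 4p + 0(1−p) = 4p.
Setting these equal: −3p + 6 = 4p ⇒ −7p = -6 ⇒ p = 6/7, and the value is (-3)·(6/7) + 6 = 24/7.
For the smuggler: with q = P(X), equating B's and C's payoffs gives −q + 4 = 6q ⇒ q = 4/7.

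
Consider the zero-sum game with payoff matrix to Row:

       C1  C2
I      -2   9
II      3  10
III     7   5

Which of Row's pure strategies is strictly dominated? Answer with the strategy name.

I

II gives a strictly higher payoff than I against every column: 3 > -2, 10 > 9.
So I is strictly dominated and Row never plays it.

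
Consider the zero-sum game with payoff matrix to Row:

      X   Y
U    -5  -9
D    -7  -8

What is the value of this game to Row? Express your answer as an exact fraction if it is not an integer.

Row minima: U → -9, D → -8; maximin = -8.
Column maxima: X → -5, Y → -8; minimax = -8.
Since maximin = minimax = -8, there is a saddle point and the value is -8.

-8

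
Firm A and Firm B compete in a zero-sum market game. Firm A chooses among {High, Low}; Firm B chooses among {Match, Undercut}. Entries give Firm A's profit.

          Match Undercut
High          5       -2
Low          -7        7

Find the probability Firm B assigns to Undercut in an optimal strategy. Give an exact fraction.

4/7

Row minima: High → -2, Low → -7; maximin = -2.
Column maxima: Match → 5, Undercut → 7; minimax = 5.
-2 ≠ 5, so there is no saddle point; optimal play is mixed.
Let Firm A play High with probability p. Expected payoff against Match: 5p + (-7)(1−p) = 12p − 7; against Undercut: (-2)p + 7(1−p) = −9p + 7.
Setting these equal: 12p − 7 = −9p + 7 ⇒ 21p = 14 ⇒ p = 2/3, and the value is (12)·(2/3) − 7 = 1.
For Firm B: with q = P(Match), equating High's and Low's payoffs gives 7q − 2 = −14q + 7 ⇒ q = 3/7.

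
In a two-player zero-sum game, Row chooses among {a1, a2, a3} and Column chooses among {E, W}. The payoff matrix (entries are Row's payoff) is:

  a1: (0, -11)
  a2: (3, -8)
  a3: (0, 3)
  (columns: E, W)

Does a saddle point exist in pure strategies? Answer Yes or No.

No

Row minima: a1 → -11, a2 → -8, a3 → 0; maximin = 0.
Column maxima: E → 3, W → 3; minimax = 3.
0 ≠ 3, so no pure-strategy equilibrium exists.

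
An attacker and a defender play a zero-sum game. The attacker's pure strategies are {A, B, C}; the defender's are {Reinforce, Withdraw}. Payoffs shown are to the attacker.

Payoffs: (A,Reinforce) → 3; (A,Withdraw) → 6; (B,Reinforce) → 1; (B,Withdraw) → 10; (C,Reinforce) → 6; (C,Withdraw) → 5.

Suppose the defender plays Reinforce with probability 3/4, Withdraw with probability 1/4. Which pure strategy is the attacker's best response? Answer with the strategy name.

C

Expected payoff of A: (3/4)·3 + (1/4)·6 = 15/4.
Expected payoff of B: (3/4)·1 + (1/4)·10 = 13/4.
Expected payoff of C: (3/4)·6 + (1/4)·5 = 23/4.
The largest is 23/4, so the attacker's best response is C.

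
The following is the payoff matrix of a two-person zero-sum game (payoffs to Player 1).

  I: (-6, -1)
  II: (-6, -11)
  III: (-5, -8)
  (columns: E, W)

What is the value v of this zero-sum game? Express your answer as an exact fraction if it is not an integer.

Row minima: I → -6, II → -11, III → -8; maximin = -6.
Column maxima: E → -5, W → -1; minimax = -5.
-6 ≠ -5, so there is no saddle point; optimal play is mixed.
II is strictly dominated by III, so Player 1 never plays it.
On the remaining 2×2 (I, III vs E, W):
Let Player 1 play I with probability p. Expected payoff against E: (-6)p + (-5)(1−p) = −p − 5; against W: (-1)p + (-8)(1−p) = 7p − 8.
Setting these equal: −p − 5 = 7p − 8 ⇒ −8p = -3 ⇒ p = 3/8, and the value is (-1)·(3/8) − 5 = -43/8.
For Player 2: with q = P(E), equating I's and III's payoffs gives −5q − 1 = 3q − 8 ⇒ q = 7/8.

-43/8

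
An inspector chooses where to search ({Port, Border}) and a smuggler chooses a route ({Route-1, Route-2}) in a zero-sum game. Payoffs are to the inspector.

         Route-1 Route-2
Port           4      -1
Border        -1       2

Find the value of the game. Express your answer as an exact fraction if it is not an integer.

Row minima: Port → -1, Border → -1; maximin = -1.
Column maxima: Route-1 → 4, Route-2 → 2; minimax = 2.
-1 ≠ 2, so there is no saddle point; optimal play is mixed.
Let the inspector play Port with probability p. Expected payoff against Route-1: 4p + (-1)(1−p) = 5p − 1; against Route-2: (-1)p + 2(1−p) = −3p + 2.
Setting these equal: 5p − 1 = −3p + 2 ⇒ 8p = 3 ⇒ p = 3/8, and the value is (5)·(3/8) − 1 = 7/8.
For the smuggler: with q = P(Route-1), equating Port's and Border's payoffs gives 5q − 1 = −3q + 2 ⇒ q = 3/8.

7/8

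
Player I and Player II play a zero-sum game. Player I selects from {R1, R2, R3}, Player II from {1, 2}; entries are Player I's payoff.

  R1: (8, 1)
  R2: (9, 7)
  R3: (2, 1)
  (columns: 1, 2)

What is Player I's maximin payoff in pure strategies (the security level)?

7

Row minima: R1 → 1, R2 → 7, R3 → 1.
The best of these is 7.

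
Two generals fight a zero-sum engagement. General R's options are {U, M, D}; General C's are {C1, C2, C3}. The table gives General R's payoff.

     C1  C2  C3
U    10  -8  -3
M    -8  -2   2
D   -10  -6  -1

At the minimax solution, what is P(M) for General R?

3/4

Row minima: U → -8, M → -8, D → -10; maximin = -8.
Column maxima: C1 → 10, C2 → -2, C3 → 2; minimax = -2.
-8 ≠ -2, so there is no saddle point; optimal play is mixed.
D is strictly dominated by M, so General R never plays it.
C3 is strictly dominated by C2 (it gives General R strictly more in every row), so General C never plays it.
On the remaining 2×2 (U, M vs C1, C2):
Let General R play U with probability p. Expected payoff against C1: 10p + (-8)(1−p) = 18p − 8; against C2: (-8)p + (-2)(1−p) = −6p − 2.
Setting these equal: 18p − 8 = −6p − 2 ⇒ 24p = 6 ⇒ p = 1/4, and the value is (18)·(1/4) − 8 = -7/2.
For General C: with q = P(C1), equating U's and M's payoffs gives 18q − 8 = −6q − 2 ⇒ q = 1/4.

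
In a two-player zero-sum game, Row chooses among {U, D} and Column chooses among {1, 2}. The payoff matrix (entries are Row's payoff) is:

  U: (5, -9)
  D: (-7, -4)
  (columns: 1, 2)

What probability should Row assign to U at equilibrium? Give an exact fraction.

Row minima: U → -9, D → -7; maximin = -7.
Column maxima: 1 → 5, 2 → -4; minimax = -4.
-7 ≠ -4, so there is no saddle point; optimal play is mixed.
Let Row play U with probability p. Expected payoff against 1: 5p + (-7)(1−p) = 12p − 7; against 2: (-9)p + (-4)(1−p) = −5p − 4.
Setting these equal: 12p − 7 = −5p − 4 ⇒ 17p = 3 ⇒ p = 3/17, and the value is (12)·(3/17) − 7 = -83/17.
For Column: with q = P(1), equating U's and D's payoffs gives 14q − 9 = −3q − 4 ⇒ q = 5/17.

3/17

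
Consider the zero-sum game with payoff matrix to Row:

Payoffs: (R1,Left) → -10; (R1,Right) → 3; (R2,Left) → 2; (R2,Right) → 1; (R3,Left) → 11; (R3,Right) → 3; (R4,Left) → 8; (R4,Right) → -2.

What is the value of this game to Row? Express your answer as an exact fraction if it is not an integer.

3

Row minima: R1 → -10, R2 → 1, R3 → 3, R4 → -2; maximin = 3.
Column maxima: Left → 11, Right → 3; minimax = 3.
Since maximin = minimax = 3, there is a saddle point and the value is 3.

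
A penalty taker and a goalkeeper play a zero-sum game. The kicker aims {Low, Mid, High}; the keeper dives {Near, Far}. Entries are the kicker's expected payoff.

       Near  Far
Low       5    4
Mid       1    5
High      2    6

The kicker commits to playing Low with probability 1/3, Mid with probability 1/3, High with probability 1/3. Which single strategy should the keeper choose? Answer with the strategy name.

If the keeper plays Near, the kicker's expected payoff is (1/3)·5 + (1/3)·1 + (1/3)·2 = 8/3.
If the keeper plays Far, the kicker's expected payoff is (1/3)·4 + (1/3)·5 + (1/3)·6 = 5.
The keeper minimizes the kicker's payoff; the smallest is 8/3, so the best response is Near.

Near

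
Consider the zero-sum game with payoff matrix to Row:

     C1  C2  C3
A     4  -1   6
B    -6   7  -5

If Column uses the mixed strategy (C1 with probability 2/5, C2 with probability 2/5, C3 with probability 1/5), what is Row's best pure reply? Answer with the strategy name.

Expected payoff of A: (2/5)·4 + (2/5)·(-1) + (1/5)·6 = 12/5.
Expected payoff of B: (2/5)·(-6) + (2/5)·7 + (1/5)·(-5) = -3/5.
The largest is 12/5, so Row's best response is A.

A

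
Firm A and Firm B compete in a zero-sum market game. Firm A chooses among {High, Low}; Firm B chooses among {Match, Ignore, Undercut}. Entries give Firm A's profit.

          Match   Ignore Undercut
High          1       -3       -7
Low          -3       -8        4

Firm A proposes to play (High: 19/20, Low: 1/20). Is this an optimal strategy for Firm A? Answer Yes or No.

No

Against Match this mix gives (19/20)·1 + (1/20)·(-3) = 4/5.
Against Ignore this mix gives (19/20)·(-3) + (1/20)·(-8) = -13/4.
Against Undercut this mix gives (19/20)·(-7) + (1/20)·4 = -129/20.
Firm B will play Undercut, holding Firm A to -129/20. Shifting weight toward the row that does better against Undercut would raise this floor (the equalizing mix achieves -17/4 against both Undercut and Ignore), so the proposed strategy is not optimal.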